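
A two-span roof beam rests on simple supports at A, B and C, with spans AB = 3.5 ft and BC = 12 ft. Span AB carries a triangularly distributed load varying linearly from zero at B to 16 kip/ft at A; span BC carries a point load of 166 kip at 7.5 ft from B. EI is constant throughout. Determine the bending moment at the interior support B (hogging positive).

Release continuity at B by inserting a hinge; the redundant is the internal moment M_B. The primary structure is two simply-supported spans AB and BC.
Rotations at B on the released spans (each span's end-slope, ×1/EI):
  span AB: triangular load, peak 16: 7w₀L³/(360EI) = 13.34/EI
  span BC: point load 166 at a = 7.5: Pab(L + b)/(6LEI) = 1284/EI
  relative rotation θ_0 = (13.34 + 1284)/EI = 1297/EI
A unit hogging moment at B produces rotation L₁/(3EI) + L₂/(3EI) = 5.167/EI.
Slope continuity at B: θ_0 = M_B·5.167/EI, so M_B = 1297/5.167 = 251.1 kip·ft (hogging).

M_B = 251.1 kip·ft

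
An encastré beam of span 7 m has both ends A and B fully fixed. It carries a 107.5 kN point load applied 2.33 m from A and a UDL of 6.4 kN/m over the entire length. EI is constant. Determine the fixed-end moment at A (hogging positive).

M_A = 137.6 kN·m

Release both end moments; the primary structure is a simply-supported span AB with redundants M_A and M_B.
Simple-span end rotations at A and B under the given loads:
  at A: point load 107.5 at a = 2.33: Pab(L + b)/(6LEI) = 325/EI
  at B: point load 107.5 at a = 2.33: Pab(L + a)/(6LEI) = 259.8/EI
  at A: UDL 6.4: wL³/(24EI) = 91.47/EI
  at B: UDL 6.4: wL³/(24EI) = 91.47/EI
  θ_A0 = 416.5/EI,  θ_B0 = 351.3/EI
Flexibility coefficients: a unit moment at one end gives L/(3EI) there and L/(6EI) at the far end, so f₁₁ = f₂₂ = 2.333/EI and f₁₂ = f₂₁ = 1.167/EI.
Compatibility — zero rotation at each built-in end:
  2.333 M_A + 1.167 M_B = 416.5
  1.167 M_A + 2.333 M_B = 351.3
Solving the pair gives M_A = 137.6 kN·m and M_B = 81.75 kN·m (hogging).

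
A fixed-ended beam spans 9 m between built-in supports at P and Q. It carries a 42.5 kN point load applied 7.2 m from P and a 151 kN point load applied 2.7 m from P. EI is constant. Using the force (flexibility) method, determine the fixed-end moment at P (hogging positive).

Take the two fixed-end moments M_P, M_Q as redundants; the released structure is the simple span PQ.
On the primary (simply-supported) span, the end slopes from the loading are:
  at P: point load 42.5 at a = 7.2: Pab(L + b)/(6LEI) = 110.2/EI
  at Q: point load 42.5 at a = 7.2: Pab(L + a)/(6LEI) = 165.2/EI
  at P: point load 151 at a = 2.7: Pab(L + b)/(6LEI) = 727.7/EI
  at Q: point load 151 at a = 2.7: Pab(L + a)/(6LEI) = 556.5/EI
  θ_P0 = 837.9/EI,  θ_Q0 = 721.8/EI
Flexibility coefficients: a unit moment at one end gives L/(3EI) there and L/(6EI) at the far end, so f₁₁ = f₂₂ = 3/EI and f₁₂ = f₂₁ = 1.5/EI.
Compatibility — zero rotation at each built-in end:
  3 M_P + 1.5 M_Q = 837.9
  1.5 M_P + 3 M_Q = 721.8
Solving the pair gives M_P = 212 kN·m and M_Q = 134.6 kN·m (hogging).

M_P = 212 kN·m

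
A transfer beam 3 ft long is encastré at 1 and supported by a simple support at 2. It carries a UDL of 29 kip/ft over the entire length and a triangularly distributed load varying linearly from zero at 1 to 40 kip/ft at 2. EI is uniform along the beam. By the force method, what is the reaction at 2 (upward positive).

Choose R_2 as the redundant. The primary structure is the cantilever fixed at 1.
Primary-structure tip deflection at 2 by superposition:
  UDL 29: wL⁴/(8EI) = 293.6/EI
  triangular load, peak 40 at the free end: 11w₀L⁴/(120EI) = 297/EI
  δ_0 = 590.6/EI
Tip deflection under a unit load at 2: L³/(3EI) = 9/EI.
The prop prevents deflection at 2: R_2 = δ_0/δ_{22} = 590.6/9 = 65.62 kip.

R_2 = 65.62 kip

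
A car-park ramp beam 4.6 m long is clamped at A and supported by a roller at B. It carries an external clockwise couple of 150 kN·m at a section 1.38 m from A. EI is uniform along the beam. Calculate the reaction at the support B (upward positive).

R_B = 24.95 kN

Choose R_B as the redundant. The primary structure is the cantilever fixed at A.
Downward deflection at the released point B due to the loads:
  clockwise couple 150 at a = 1.38: M₀a(2L − a)/(2EI) = 809.4/EI
Tip deflection under a unit load at B: L³/(3EI) = 32.45/EI.
The prop prevents deflection at B: R_B = δ_0/δ_{BB} = 809.4/32.45 = 24.95 kN.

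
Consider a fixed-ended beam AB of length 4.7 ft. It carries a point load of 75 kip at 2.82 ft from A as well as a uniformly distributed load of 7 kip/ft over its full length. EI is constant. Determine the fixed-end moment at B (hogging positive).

M_B = 63.65 kip·ft

Take the two fixed-end moments M_A, M_B as redundants; the released structure is the simple span AB.
End rotations of the released simple span under the applied load (×1/EI):
  at A: point load 75 at a = 2.82: Pab(L + b)/(6LEI) = 92.78/EI
  at B: point load 75 at a = 2.82: Pab(L + a)/(6LEI) = 106/EI
  at A: UDL 7: wL³/(24EI) = 30.28/EI
  at B: UDL 7: wL³/(24EI) = 30.28/EI
  θ_A0 = 123.1/EI,  θ_B0 = 136.3/EI
Flexibility coefficients: a unit moment at one end gives L/(3EI) there and L/(6EI) at the far end, so f₁₁ = f₂₂ = 1.567/EI and f₁₂ = f₂₁ = 0.7833/EI.
Compatibility — zero rotation at each built-in end:
  1.567 M_A + 0.7833 M_B = 123.1
  0.7833 M_A + 1.567 M_B = 136.3
Solving the pair gives M_A = 46.73 kip·ft and M_B = 63.65 kip·ft (hogging).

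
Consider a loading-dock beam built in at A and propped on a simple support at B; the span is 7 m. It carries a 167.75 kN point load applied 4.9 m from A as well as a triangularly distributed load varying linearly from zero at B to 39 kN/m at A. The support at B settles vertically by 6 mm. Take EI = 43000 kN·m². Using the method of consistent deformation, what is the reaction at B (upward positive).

Take the reaction at B as the redundant and release it; the primary structure is a cantilever fixed at A.
Deflection at B on the released cantilever, summing each load's contribution:
  point load 167.75 at a = 4.9: Pa²(3L − a)/(6EI) = 10808/EI
  triangular load, peak 39 at the fixed end: w₀L⁴/(30EI) = 3121/EI
  δ_0 = 13929/EI
Flexibility coefficient — unit upward force at B: δ_{BB} = L³/(3EI) = 114.3/EI.
With EI = 43000 kN·m²: δ_0 = 0.32393 m and δ_{BB} = 0.002659 m/kN.
Compatibility — the beam at B must follow the support down by 0.006 m: δ_0 − R_B·δ_{BB} = 0.006, so R_B = (0.32393 − 0.006)/0.002659 = 119.6 kN.

R_B = 119.6 kN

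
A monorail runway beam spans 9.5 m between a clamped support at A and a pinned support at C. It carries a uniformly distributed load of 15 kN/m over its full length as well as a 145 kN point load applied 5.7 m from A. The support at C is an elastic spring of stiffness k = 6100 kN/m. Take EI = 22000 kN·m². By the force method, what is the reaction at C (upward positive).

Release the roller at C. Primary structure: cantilever fixed at A.
Free-end deflection of the primary structure under the applied loading (downward +):
  UDL 15: wL⁴/(8EI) = 15272/EI
  point load 145 at a = 5.7: Pa²(3L − a)/(6EI) = 17902/EI
  δ_0 = 33174/EI
Tip deflection under a unit load at C: L³/(3EI) = 285.8/EI.
With EI = 22000 kN·m²: δ_0 = 1.5079 m and δ_{CC} = 0.012991 m/kN.
Compatibility — the spring shortens by R_C/k under the reaction it provides: δ_0 − R_C·δ_{CC} = R_C/k. With 1/k = 0.000164 m/kN, R_C = δ_0 / (δ_{CC} + 1/k) = 1.5079 / (0.012991 + 0.000164) = 114.6 kN.

R_C = 114.6 kN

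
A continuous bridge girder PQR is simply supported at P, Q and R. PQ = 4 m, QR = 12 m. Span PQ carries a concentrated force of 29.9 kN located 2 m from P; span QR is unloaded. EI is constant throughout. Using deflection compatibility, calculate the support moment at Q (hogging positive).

Take M_Q as the redundant. Released structure: two simple spans PQ and QR with a hinge at Q.
End slopes at the hinge Q, treating each span as simply supported:
  span PQ: point load 29.9 at a = 2: Pab(L + a)/(6LEI) = 29.9/EI
  relative rotation θ_0 = (29.9 + 0)/EI = 29.9/EI
A unit hogging moment at Q produces rotation L₁/(3EI) + L₂/(3EI) = 5.333/EI.
Compatibility: M_Q·(L₁+L₂)/(3EI) = θ_0, giving M_Q = 5.606 kN·m (hogging).

M_Q = 5.606 kN·m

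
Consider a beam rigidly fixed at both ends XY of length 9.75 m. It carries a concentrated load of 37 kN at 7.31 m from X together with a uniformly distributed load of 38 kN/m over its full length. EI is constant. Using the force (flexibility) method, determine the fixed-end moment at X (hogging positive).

M_X = 318 kN·m

Release both end moments; the primary structure is a simply-supported span XY with redundants M_X and M_Y.
On the primary (simply-supported) span, the end slopes from the loading are:
  at X: point load 37 at a = 7.31: Pab(L + b)/(6LEI) = 137.5/EI
  at Y: point load 37 at a = 7.31: Pab(L + a)/(6LEI) = 192.5/EI
  at X: UDL 38: wL³/(24EI) = 1468/EI
  at Y: UDL 38: wL³/(24EI) = 1468/EI
  θ_X0 = 1605/EI,  θ_Y0 = 1660/EI
Flexibility coefficients: a unit moment at one end gives L/(3EI) there and L/(6EI) at the far end, so f₁₁ = f₂₂ = 3.25/EI and f₁₂ = f₂₁ = 1.625/EI.
Compatibility — zero rotation at each built-in end:
  3.25 M_X + 1.625 M_Y = 1605
  1.625 M_X + 3.25 M_Y = 1660
Solving the pair gives M_X = 318 kN·m and M_Y = 351.8 kN·m (hogging).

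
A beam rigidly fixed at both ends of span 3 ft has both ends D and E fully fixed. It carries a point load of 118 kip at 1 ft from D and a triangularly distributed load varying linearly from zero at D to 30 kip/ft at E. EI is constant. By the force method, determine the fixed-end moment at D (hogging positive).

M_D = 61.44 kip·ft

Release both end moments; the primary structure is a simply-supported span DE with redundants M_D and M_E.
End rotations of the released simple span under the applied load (×1/EI):
  at D: point load 118 at a = 1: Pab(L + b)/(6LEI) = 65.56/EI
  at E: point load 118 at a = 1: Pab(L + a)/(6LEI) = 52.44/EI
  at D: triangular load, peak 30: 7w₀L³/(360EI) = 15.75/EI
  at E: triangular load, peak 30: w₀L³/(45EI) = 18/EI
  θ_D0 = 81.31/EI,  θ_E0 = 70.44/EI
Flexibility coefficients: a unit moment at one end gives L/(3EI) there and L/(6EI) at the far end, so f₁₁ = f₂₂ = 1/EI and f₁₂ = f₂₁ = 0.5/EI.
Compatibility — zero rotation at each built-in end:
  1 M_D + 0.5 M_E = 81.31
  0.5 M_D + 1 M_E = 70.44
Solving the pair gives M_D = 61.44 kip·ft and M_E = 39.72 kip·ft (hogging).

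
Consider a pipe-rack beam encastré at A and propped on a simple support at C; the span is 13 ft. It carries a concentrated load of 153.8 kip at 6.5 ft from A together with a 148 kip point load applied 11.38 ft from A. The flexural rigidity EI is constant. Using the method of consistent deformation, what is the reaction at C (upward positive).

Choose R_C as the redundant. The primary structure is the cantilever fixed at A.
Deflection at C on the released cantilever, summing each load's contribution:
  point load 153.8 at a = 6.5: Pa²(3L − a)/(6EI) = 35198/EI
  point load 148 at a = 11.38: Pa²(3L − a)/(6EI) = 88230/EI
  δ_0 = 123428/EI
Flexibility coefficient — unit upward force at C: δ_{CC} = L³/(3EI) = 732.3/EI.
Compatibility at C: δ_0 − R_C·δ_{CC} = 0, so R_C = 123428/732.3 = 168.5 kip.

R_C = 168.5 kip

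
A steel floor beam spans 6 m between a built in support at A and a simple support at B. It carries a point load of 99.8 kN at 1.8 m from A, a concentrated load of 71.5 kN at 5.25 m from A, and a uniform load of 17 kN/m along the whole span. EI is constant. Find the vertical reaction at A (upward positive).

Remove the prop at B; the released (primary) structure is a cantilever built in at A.
Deflection at B on the released cantilever, summing each load's contribution:
  point load 99.8 at a = 1.8: Pa²(3L − a)/(6EI) = 873.1/EI
  point load 71.5 at a = 5.25: Pa²(3L − a)/(6EI) = 4188/EI
  UDL 17: wL⁴/(8EI) = 2754/EI
  δ_0 = 7815/EI
Tip deflection under a unit load at B: L³/(3EI) = 72/EI.
The prop prevents deflection at B: R_B = δ_0/δ_{BB} = 7815/72 = 108.5 kN.
Vertical equilibrium: R_A = ΣP − R_B = 273.3 − 108.5 = 164.8 kN.

R_A = 164.8 kN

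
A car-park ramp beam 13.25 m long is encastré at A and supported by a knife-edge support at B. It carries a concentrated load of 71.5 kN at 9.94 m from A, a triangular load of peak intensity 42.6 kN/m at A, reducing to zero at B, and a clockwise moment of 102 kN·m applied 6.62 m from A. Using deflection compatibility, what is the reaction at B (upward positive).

R_B = 110.4 kN

Release the roller at B. Primary structure: cantilever fixed at A.
Primary-structure tip deflection at B by superposition:
  point load 71.5 at a = 9.94: Pa²(3L − a)/(6EI) = 35099/EI
  triangular load, peak 42.6 at the fixed end: w₀L⁴/(30EI) = 43768/EI
  clockwise couple 102 at a = 6.62: M₀a(2L − a)/(2EI) = 6712/EI
  δ_0 = 85578/EI
Flexibility coefficient — unit upward force at B: δ_{BB} = L³/(3EI) = 775.4/EI.
Compatibility at B: δ_0 − R_B·δ_{BB} = 0, so R_B = 85578/775.4 = 110.4 kN.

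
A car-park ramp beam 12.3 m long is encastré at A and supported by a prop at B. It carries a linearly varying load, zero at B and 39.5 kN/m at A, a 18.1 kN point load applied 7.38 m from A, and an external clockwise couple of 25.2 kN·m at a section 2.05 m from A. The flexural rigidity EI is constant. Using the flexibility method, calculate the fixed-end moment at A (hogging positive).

M_A = 449.4 kN·m

Take the reaction at B as the redundant and release it; the primary structure is a cantilever fixed at A.
Deflection at B on the released cantilever, summing each load's contribution:
  triangular load, peak 39.5 at the fixed end: w₀L⁴/(30EI) = 30137/EI
  point load 18.1 at a = 7.38: Pa²(3L − a)/(6EI) = 4850/EI
  clockwise couple 25.2 at a = 2.05: M₀a(2L − a)/(2EI) = 582.5/EI
  δ_0 = 35569/EI
Flexibility coefficient — unit upward force at B: δ_{BB} = L³/(3EI) = 620.3/EI.
Compatibility at B: δ_0 − R_B·δ_{BB} = 0, so R_B = 35569/620.3 = 57.34 kN.
Moment equilibrium about A: M_A = Σ(load moments about A) − R_B·L = 1155 − 57.34×12.3 = 449.4 kN·m.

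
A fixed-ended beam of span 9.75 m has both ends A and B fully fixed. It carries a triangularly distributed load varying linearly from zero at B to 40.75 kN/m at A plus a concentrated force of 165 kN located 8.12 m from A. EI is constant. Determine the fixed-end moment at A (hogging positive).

Release both end moments; the primary structure is a simply-supported span AB with redundants M_A and M_B.
On the primary (simply-supported) span, the end slopes from the loading are:
  at A: triangular load, peak 40.75: w₀L³/(45EI) = 839.3/EI
  at B: triangular load, peak 40.75: 7w₀L³/(360EI) = 734.4/EI
  at A: point load 165 at a = 8.12: Pab(L + b)/(6LEI) = 424.8/EI
  at B: point load 165 at a = 8.12: Pab(L + a)/(6LEI) = 667.1/EI
  θ_A0 = 1264/EI,  θ_B0 = 1402/EI
Flexibility coefficients: a unit moment at one end gives L/(3EI) there and L/(6EI) at the far end, so f₁₁ = f₂₂ = 3.25/EI and f₁₂ = f₂₁ = 1.625/EI.
Compatibility — zero rotation at each built-in end:
  3.25 M_A + 1.625 M_B = 1264
  1.625 M_A + 3.25 M_B = 1402
Solving the pair gives M_A = 231.1 kN·m and M_B = 315.7 kN·m (hogging).

M_A = 231.1 kN·m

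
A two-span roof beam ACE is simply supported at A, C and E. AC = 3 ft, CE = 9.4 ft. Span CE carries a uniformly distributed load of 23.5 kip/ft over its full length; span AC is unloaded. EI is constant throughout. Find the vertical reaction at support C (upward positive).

Take M_C as the redundant. Released structure: two simple spans AC and CE with a hinge at C.
Rotations at C on the released spans (each span's end-slope, ×1/EI):
  span CE: UDL 23.5: wL³/(24EI) = 813.3/EI
  relative rotation θ_0 = (0 + 813.3)/EI = 813.3/EI
A unit hogging moment at C produces rotation L₁/(3EI) + L₂/(3EI) = 4.133/EI.
Compatibility: M_C·(L₁+L₂)/(3EI) = θ_0, giving M_C = 196.8 kip·ft (hogging).
Span AC, ΣM about A with M_C applied at C: R_C^{AC}·3 = 0 + 196.8, so R_C^{AC} = 65.59 kip and R_A = 0 − 65.59 = -65.59 kip.
Span CE, ΣM about E: R_C^{CE}·9.4 = 1038 + 196.8, so R_C^{CE} = 131.4 kip and R_E = 220.9 − 131.4 = 89.52 kip.
R_C = 65.59 + 131.4 = 197 kip.

R_C = 197 kip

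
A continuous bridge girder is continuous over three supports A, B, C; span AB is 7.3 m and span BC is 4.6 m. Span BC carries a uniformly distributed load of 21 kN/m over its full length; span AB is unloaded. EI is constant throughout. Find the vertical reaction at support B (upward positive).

Insert a hinge at B; M_B is the redundant, and each span becomes simply supported.
Rotations at B on the released spans (each span's end-slope, ×1/EI):
  span BC: UDL 21: wL³/(24EI) = 85.17/EI
  relative rotation θ_0 = (0 + 85.17)/EI = 85.17/EI
A unit hogging moment at B produces rotation L₁/(3EI) + L₂/(3EI) = 3.967/EI.
Slope continuity at B: θ_0 = M_B·3.967/EI, so M_B = 85.17/3.967 = 21.47 kN·m (hogging).
Span AB, ΣM about A with M_B applied at B: R_B^{AB}·7.3 = 0 + 21.47, so R_B^{AB} = 2.941 kN and R_A = 0 − 2.941 = -2.941 kN.
Span BC, ΣM about C: R_B^{BC}·4.6 = 222.2 + 21.47, so R_B^{BC} = 52.97 kN and R_C = 96.6 − 52.97 = 43.63 kN.
R_B = 2.941 + 52.97 = 55.91 kN.

R_B = 55.91 kN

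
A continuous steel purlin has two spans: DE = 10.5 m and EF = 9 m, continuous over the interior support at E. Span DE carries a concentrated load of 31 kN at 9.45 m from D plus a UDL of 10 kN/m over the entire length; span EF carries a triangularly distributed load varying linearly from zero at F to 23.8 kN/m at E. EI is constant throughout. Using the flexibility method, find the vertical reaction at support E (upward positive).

R_E = 182.4 kN

Insert a hinge at E; M_E is the redundant, and each span becomes simply supported.
Discontinuity in slope at E on the released structure — sum the simple-span end rotations:
  span DE: point load 31 at a = 9.45: Pab(L + a)/(6LEI) = 97.41/EI
  span DE: UDL 10: wL³/(24EI) = 482.3/EI
  span EF: triangular load, peak 23.8: w₀L³/(45EI) = 385.6/EI
  relative rotation θ_0 = (579.7 + 385.6)/EI = 965.3/EI
A unit hogging moment at E produces rotation L₁/(3EI) + L₂/(3EI) = 6.5/EI.
Slope continuity at E: θ_0 = M_E·6.5/EI, so M_E = 965.3/6.5 = 148.5 kN·m (hogging).
Span DE, ΣM about D with M_E applied at E: R_E^{DE}·10.5 = 844.2 + 148.5, so R_E^{DE} = 94.54 kN and R_D = 136 − 94.54 = 41.46 kN.
Span EF, ΣM about F: R_E^{EF}·9 = 642.6 + 148.5, so R_E^{EF} = 87.9 kN and R_F = 107.1 − 87.9 = 19.2 kN.
R_E = 94.54 + 87.9 = 182.4 kN.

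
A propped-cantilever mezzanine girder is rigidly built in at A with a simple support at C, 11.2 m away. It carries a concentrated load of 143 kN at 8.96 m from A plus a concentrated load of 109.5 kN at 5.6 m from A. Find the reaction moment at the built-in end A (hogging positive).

M_A = 383.7 kN·m

Choose R_C as the redundant. The primary structure is the cantilever fixed at A.
Downward deflection at the released point C due to the loads:
  point load 143 at a = 8.96: Pa²(3L − a)/(6EI) = 47146/EI
  point load 109.5 at a = 5.6: Pa²(3L − a)/(6EI) = 16025/EI
  δ_0 = 63171/EI
Tip deflection under a unit load at C: L³/(3EI) = 468.3/EI.
Compatibility at C: δ_0 − R_C·δ_{CC} = 0, so R_C = 63171/468.3 = 134.9 kN.
Moment equilibrium about A: M_A = Σ(load moments about A) − R_C·L = 1894 − 134.9×11.2 = 383.7 kN·m.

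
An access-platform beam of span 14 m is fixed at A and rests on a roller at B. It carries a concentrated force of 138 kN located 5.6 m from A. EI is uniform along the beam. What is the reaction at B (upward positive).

Release the roller at B. Primary structure: cantilever fixed at A.
Downward deflection at the released point B due to the loads:
  point load 138 at a = 5.6: Pa²(3L − a)/(6EI) = 26255/EI
Flexibility coefficient — unit upward force at B: δ_{BB} = L³/(3EI) = 914.7/EI.
Compatibility at B: δ_0 − R_B·δ_{BB} = 0, so R_B = 26255/914.7 = 28.7 kN.

R_B = 28.7 kN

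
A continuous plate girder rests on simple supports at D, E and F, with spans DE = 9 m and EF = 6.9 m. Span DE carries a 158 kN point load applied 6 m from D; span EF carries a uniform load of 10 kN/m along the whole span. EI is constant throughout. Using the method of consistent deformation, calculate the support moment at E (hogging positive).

M_E = 174.9 kN·m

Take M_E as the redundant. Released structure: two simple spans DE and EF with a hinge at E.
Discontinuity in slope at E on the released structure — sum the simple-span end rotations:
  span DE: point load 158 at a = 6: Pab(L + a)/(6LEI) = 790/EI
  span EF: UDL 10: wL³/(24EI) = 136.9/EI
  relative rotation θ_0 = (790 + 136.9)/EI = 926.9/EI
A unit hogging moment at E produces rotation L₁/(3EI) + L₂/(3EI) = 5.3/EI.
Slope continuity at E: θ_0 = M_E·5.3/EI, so M_E = 926.9/5.3 = 174.9 kN·m (hogging).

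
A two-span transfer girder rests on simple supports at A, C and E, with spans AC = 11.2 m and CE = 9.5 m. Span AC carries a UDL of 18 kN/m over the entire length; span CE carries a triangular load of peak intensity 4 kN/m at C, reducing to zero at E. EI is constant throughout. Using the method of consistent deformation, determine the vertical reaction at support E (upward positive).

Release continuity at C by inserting a hinge; the redundant is the internal moment M_C. The primary structure is two simply-supported spans AC and CE.
Discontinuity in slope at C on the released structure — sum the simple-span end rotations:
  span AC: UDL 18: wL³/(24EI) = 1054/EI
  span CE: triangular load, peak 4: w₀L³/(45EI) = 76.21/EI
  relative rotation θ_0 = (1054 + 76.21)/EI = 1130/EI
A unit hogging moment at C produces rotation L₁/(3EI) + L₂/(3EI) = 6.9/EI.
Slope continuity at C: θ_0 = M_C·6.9/EI, so M_C = 1130/6.9 = 163.8 kN·m (hogging).
Span CE, ΣM about E: R_C^{CE}·9.5 = 120.3 + 163.8, so R_C^{CE} = 29.9 kN and R_E = 19 − 29.9 = -10.9 kN.

R_E = -10.9 kN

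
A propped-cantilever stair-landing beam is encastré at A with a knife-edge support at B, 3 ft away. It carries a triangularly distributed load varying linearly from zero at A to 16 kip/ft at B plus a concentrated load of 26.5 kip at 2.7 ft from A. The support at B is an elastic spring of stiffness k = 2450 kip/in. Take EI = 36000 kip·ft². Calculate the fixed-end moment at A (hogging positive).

Take the reaction at B as the redundant and release it; the primary structure is a cantilever fixed at A.
Downward deflection at the released point B due to the loads:
  triangular load, peak 16 at the free end: 11w₀L⁴/(120EI) = 118.8/EI
  point load 26.5 at a = 2.7: Pa²(3L − a)/(6EI) = 202.8/EI
  δ_0 = 321.6/EI
Tip deflection under a unit load at B: L³/(3EI) = 9/EI.
With EI = 36000 kip·ft²: δ_0 = 0.008935 ft and δ_{BB} = 0.00025 ft/kip.
Compatibility — the spring shortens by R_B/k under the reaction it provides: δ_0 − R_B·δ_{BB} = R_B/k. With 1/k = 1/(2450×12) ft/kip = 0.000034 ft/kip, R_B = δ_0 / (δ_{BB} + 1/k) = 0.008935 / (0.00025 + 0.000034) = 31.46 kip.
Moment equilibrium about A: M_A = Σ(load moments about A) − R_B·L = 119.5 − 31.46×3 = 25.18 kip·ft.

M_A = 25.18 kip·ft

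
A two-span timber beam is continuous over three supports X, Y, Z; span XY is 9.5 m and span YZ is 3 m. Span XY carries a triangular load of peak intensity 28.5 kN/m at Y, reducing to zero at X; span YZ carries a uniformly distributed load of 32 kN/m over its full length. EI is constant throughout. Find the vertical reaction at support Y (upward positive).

R_Y = 199.2 kN

Insert a hinge at Y; M_Y is the redundant, and each span becomes simply supported.
End slopes at the hinge Y, treating each span as simply supported:
  span XY: triangular load, peak 28.5: w₀L³/(45EI) = 543/EI
  span YZ: UDL 32: wL³/(24EI) = 36/EI
  relative rotation θ_0 = (543 + 36)/EI = 579/EI
A unit hogging moment at Y produces rotation L₁/(3EI) + L₂/(3EI) = 4.167/EI.
Compatibility: M_Y·(L₁+L₂)/(3EI) = θ_0, giving M_Y = 139 kN·m (hogging).
Span XY, ΣM about X with M_Y applied at Y: R_Y^{XY}·9.5 = 857.4 + 139, so R_Y^{XY} = 104.9 kN and R_X = 135.4 − 104.9 = 30.5 kN.
Span YZ, ΣM about Z: R_Y^{YZ}·3 = 144 + 139, so R_Y^{YZ} = 94.32 kN and R_Z = 96 − 94.32 = 1.68 kN.
R_Y = 104.9 + 94.32 = 199.2 kN.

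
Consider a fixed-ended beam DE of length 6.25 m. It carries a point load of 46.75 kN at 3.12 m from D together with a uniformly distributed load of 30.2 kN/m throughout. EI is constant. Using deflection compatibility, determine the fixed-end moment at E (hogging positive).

Release both end moments; the primary structure is a simply-supported span DE with redundants M_D and M_E.
On the primary (simply-supported) span, the end slopes from the loading are:
  at D: point load 46.75 at a = 3.12: Pab(L + b)/(6LEI) = 114.2/EI
  at E: point load 46.75 at a = 3.12: Pab(L + a)/(6LEI) = 114.1/EI
  at D: UDL 30.2: wL³/(24EI) = 307.2/EI
  at E: UDL 30.2: wL³/(24EI) = 307.2/EI
  θ_D0 = 421.4/EI,  θ_E0 = 421.3/EI
Flexibility coefficients: a unit moment at one end gives L/(3EI) there and L/(6EI) at the far end, so f₁₁ = f₂₂ = 2.083/EI and f₁₂ = f₂₁ = 1.042/EI.
Compatibility — zero rotation at each built-in end:
  2.083 M_D + 1.042 M_E = 421.4
  1.042 M_D + 2.083 M_E = 421.3
Solving the pair gives M_D = 134.9 kN·m and M_E = 134.8 kN·m (hogging).

M_E = 134.8 kN·m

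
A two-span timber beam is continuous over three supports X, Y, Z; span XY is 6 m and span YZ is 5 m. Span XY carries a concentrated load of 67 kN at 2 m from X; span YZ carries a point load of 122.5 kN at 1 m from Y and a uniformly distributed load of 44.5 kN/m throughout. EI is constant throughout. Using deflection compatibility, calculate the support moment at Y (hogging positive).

M_Y = 135.8 kN·m

Insert a hinge at Y; M_Y is the redundant, and each span becomes simply supported.
End slopes at the hinge Y, treating each span as simply supported:
  span XY: point load 67 at a = 2: Pab(L + a)/(6LEI) = 119.1/EI
  span YZ: point load 122.5 at a = 1: Pab(L + b)/(6LEI) = 147/EI
  span YZ: UDL 44.5: wL³/(24EI) = 231.8/EI
  relative rotation θ_0 = (119.1 + 378.8)/EI = 497.9/EI
A unit hogging moment at Y produces rotation L₁/(3EI) + L₂/(3EI) = 3.667/EI.
Slope continuity at Y: θ_0 = M_Y·3.667/EI, so M_Y = 497.9/3.667 = 135.8 kN·m (hogging).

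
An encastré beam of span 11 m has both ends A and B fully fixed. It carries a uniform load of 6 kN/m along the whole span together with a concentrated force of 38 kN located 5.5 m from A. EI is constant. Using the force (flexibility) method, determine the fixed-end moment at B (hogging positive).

Release both end moments; the primary structure is a simply-supported span AB with redundants M_A and M_B.
On the primary (simply-supported) span, the end slopes from the loading are:
  at A: UDL 6: wL³/(24EI) = 332.8/EI
  at B: UDL 6: wL³/(24EI) = 332.8/EI
  at A: point load 38 at a = 5.5: Pab(L + b)/(6LEI) = 287.4/EI
  at B: point load 38 at a = 5.5: Pab(L + a)/(6LEI) = 287.4/EI
  θ_A0 = 620.1/EI,  θ_B0 = 620.1/EI
Flexibility coefficients: a unit moment at one end gives L/(3EI) there and L/(6EI) at the far end, so f₁₁ = f₂₂ = 3.667/EI and f₁₂ = f₂₁ = 1.833/EI.
Compatibility — zero rotation at each built-in end:
  3.667 M_A + 1.833 M_B = 620.1
  1.833 M_A + 3.667 M_B = 620.1
Solving the pair gives M_A = 112.8 kN·m and M_B = 112.8 kN·m (hogging).

M_B = 112.8 kN·m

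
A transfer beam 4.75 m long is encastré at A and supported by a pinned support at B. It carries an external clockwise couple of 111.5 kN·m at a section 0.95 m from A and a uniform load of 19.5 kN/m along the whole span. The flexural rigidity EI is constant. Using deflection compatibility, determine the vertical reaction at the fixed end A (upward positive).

Take the reaction at B as the redundant and release it; the primary structure is a cantilever fixed at A.
Primary-structure tip deflection at B by superposition:
  clockwise couple 111.5 at a = 0.95: M₀a(2L − a)/(2EI) = 452.8/EI
  UDL 19.5: wL⁴/(8EI) = 1241/EI
  δ_0 = 1694/EI
Flexibility coefficient — unit upward force at B: δ_{BB} = L³/(3EI) = 35.72/EI.
The prop prevents deflection at B: R_B = δ_0/δ_{BB} = 1694/35.72 = 47.41 kN.
Vertical equilibrium: R_A = ΣP − R_B = 92.62 − 47.41 = 45.21 kN.

R_A = 45.21 kN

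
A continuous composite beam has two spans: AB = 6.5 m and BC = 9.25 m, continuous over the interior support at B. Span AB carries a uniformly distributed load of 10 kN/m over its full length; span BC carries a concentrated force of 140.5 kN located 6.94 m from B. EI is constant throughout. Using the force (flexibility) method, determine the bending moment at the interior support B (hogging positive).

Insert a hinge at B; M_B is the redundant, and each span becomes simply supported.
End slopes at the hinge B, treating each span as simply supported:
  span AB: UDL 10: wL³/(24EI) = 114.4/EI
  span BC: point load 140.5 at a = 6.94: Pab(L + b)/(6LEI) = 469.2/EI
  relative rotation θ_0 = (114.4 + 469.2)/EI = 583.6/EI
A unit hogging moment at B produces rotation L₁/(3EI) + L₂/(3EI) = 5.25/EI.
Compatibility: M_B·(L₁+L₂)/(3EI) = θ_0, giving M_B = 111.2 kN·m (hogging).

M_B = 111.2 kN·m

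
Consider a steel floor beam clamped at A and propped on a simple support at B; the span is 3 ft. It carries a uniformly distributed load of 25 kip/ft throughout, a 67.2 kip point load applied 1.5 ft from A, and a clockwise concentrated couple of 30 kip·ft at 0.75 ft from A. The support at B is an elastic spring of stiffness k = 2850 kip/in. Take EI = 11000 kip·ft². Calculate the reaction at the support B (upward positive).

R_B = 53.77 kip

Remove the prop at B; the released (primary) structure is a cantilever built in at A.
Deflection at B on the released cantilever, summing each load's contribution:
  UDL 25: wL⁴/(8EI) = 253.1/EI
  point load 67.2 at a = 1.5: Pa²(3L − a)/(6EI) = 189/EI
  clockwise couple 30 at a = 0.75: M₀a(2L − a)/(2EI) = 59.06/EI
  δ_0 = 501.2/EI
Flexibility coefficient — unit upward force at B: δ_{BB} = L³/(3EI) = 9/EI.
With EI = 11000 kip·ft²: δ_0 = 0.045562 ft and δ_{BB} = 0.000818 ft/kip.
Compatibility — the spring shortens by R_B/k under the reaction it provides: δ_0 − R_B·δ_{BB} = R_B/k. With 1/k = 1/(2850×12) ft/kip = 0.000029 ft/kip, R_B = δ_0 / (δ_{BB} + 1/k) = 0.045562 / (0.000818 + 0.000029) = 53.77 kip.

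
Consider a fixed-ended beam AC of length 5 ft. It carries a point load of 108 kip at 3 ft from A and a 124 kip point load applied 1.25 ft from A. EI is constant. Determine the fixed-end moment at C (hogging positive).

M_C = 106.8 kip·ft

Release both end moments; the primary structure is a simply-supported span AC with redundants M_A and M_C.
Simple-span end rotations at A and C under the given loads:
  at A: point load 108 at a = 3: Pab(L + b)/(6LEI) = 151.2/EI
  at C: point load 108 at a = 3: Pab(L + a)/(6LEI) = 172.8/EI
  at A: point load 124 at a = 1.25: Pab(L + b)/(6LEI) = 169.5/EI
  at C: point load 124 at a = 1.25: Pab(L + a)/(6LEI) = 121.1/EI
  θ_A0 = 320.7/EI,  θ_C0 = 293.9/EI
Flexibility coefficients: a unit moment at one end gives L/(3EI) there and L/(6EI) at the far end, so f₁₁ = f₂₂ = 1.667/EI and f₁₂ = f₂₁ = 0.8333/EI.
Compatibility — zero rotation at each built-in end:
  1.667 M_A + 0.8333 M_C = 320.7
  0.8333 M_A + 1.667 M_C = 293.9
Solving the pair gives M_A = 139 kip·ft and M_C = 106.8 kip·ft (hogging).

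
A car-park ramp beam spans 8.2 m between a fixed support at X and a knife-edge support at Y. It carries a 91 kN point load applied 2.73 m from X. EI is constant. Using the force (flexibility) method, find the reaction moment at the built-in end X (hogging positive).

M_X = 138.1 kN·m

Take the reaction at Y as the redundant and release it; the primary structure is a cantilever fixed at X.
Primary-structure tip deflection at Y by superposition:
  point load 91 at a = 2.73: Pa²(3L − a)/(6EI) = 2472/EI
Flexibility coefficient — unit upward force at Y: δ_{YY} = L³/(3EI) = 183.8/EI.
The prop prevents deflection at Y: R_Y = δ_0/δ_{YY} = 2472/183.8 = 13.45 kN.
Moment equilibrium about X: M_X = Σ(load moments about X) − R_Y·L = 248.4 − 13.45×8.2 = 138.1 kN·m.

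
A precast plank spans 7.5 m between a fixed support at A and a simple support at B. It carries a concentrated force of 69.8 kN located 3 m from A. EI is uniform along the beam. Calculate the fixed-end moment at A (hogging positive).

Take the reaction at B as the redundant and release it; the primary structure is a cantilever fixed at A.
Primary-structure tip deflection at B by superposition:
  point load 69.8 at a = 3: Pa²(3L − a)/(6EI) = 2042/EI
Flexibility coefficient — unit upward force at B: δ_{BB} = L³/(3EI) = 140.6/EI.
Compatibility at B: δ_0 − R_B·δ_{BB} = 0, so R_B = 2042/140.6 = 14.52 kN.
Moment equilibrium about A: M_A = Σ(load moments about A) − R_B·L = 209.4 − 14.52×7.5 = 100.5 kN·m.

M_A = 100.5 kN·m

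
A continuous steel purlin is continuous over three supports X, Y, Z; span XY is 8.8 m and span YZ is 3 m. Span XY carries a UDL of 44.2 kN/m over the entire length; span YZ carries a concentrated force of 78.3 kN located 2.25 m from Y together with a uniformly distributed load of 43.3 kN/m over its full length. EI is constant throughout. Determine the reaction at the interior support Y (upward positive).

R_Y = 430.3 kN

Insert a hinge at Y; M_Y is the redundant, and each span becomes simply supported.
Rotations at Y on the released spans (each span's end-slope, ×1/EI):
  span XY: UDL 44.2: wL³/(24EI) = 1255/EI
  span YZ: point load 78.3 at a = 2.25: Pab(L + b)/(6LEI) = 27.53/EI
  span YZ: UDL 43.3: wL³/(24EI) = 48.71/EI
  relative rotation θ_0 = (1255 + 76.24)/EI = 1331/EI
A unit hogging moment at Y produces rotation L₁/(3EI) + L₂/(3EI) = 3.933/EI.
Slope continuity at Y: θ_0 = M_Y·3.933/EI, so M_Y = 1331/3.933 = 338.5 kN·m (hogging).
Span XY, ΣM about X with M_Y applied at Y: R_Y^{XY}·8.8 = 1711 + 338.5, so R_Y^{XY} = 232.9 kN and R_X = 389 − 232.9 = 156 kN.
Span YZ, ΣM about Z: R_Y^{YZ}·3 = 253.6 + 338.5, so R_Y^{YZ} = 197.3 kN and R_Z = 208.2 − 197.3 = 10.85 kN.
R_Y = 232.9 + 197.3 = 430.3 kN.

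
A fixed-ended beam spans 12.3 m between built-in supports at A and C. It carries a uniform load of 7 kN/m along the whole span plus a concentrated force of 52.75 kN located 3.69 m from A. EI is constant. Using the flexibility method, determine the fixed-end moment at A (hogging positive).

Take the two fixed-end moments M_A, M_C as redundants; the released structure is the simple span AC.
On the primary (simply-supported) span, the end slopes from the loading are:
  at A: UDL 7: wL³/(24EI) = 542.8/EI
  at C: UDL 7: wL³/(24EI) = 542.8/EI
  at A: point load 52.75 at a = 3.69: Pab(L + b)/(6LEI) = 474.8/EI
  at C: point load 52.75 at a = 3.69: Pab(L + a)/(6LEI) = 363.1/EI
  θ_A0 = 1018/EI,  θ_C0 = 905.9/EI
Flexibility coefficients: a unit moment at one end gives L/(3EI) there and L/(6EI) at the far end, so f₁₁ = f₂₂ = 4.1/EI and f₁₂ = f₂₁ = 2.05/EI.
Compatibility — zero rotation at each built-in end:
  4.1 M_A + 2.05 M_C = 1018
  2.05 M_A + 4.1 M_C = 905.9
Solving the pair gives M_A = 183.6 kN·m and M_C = 129.1 kN·m (hogging).

M_A = 183.6 kN·m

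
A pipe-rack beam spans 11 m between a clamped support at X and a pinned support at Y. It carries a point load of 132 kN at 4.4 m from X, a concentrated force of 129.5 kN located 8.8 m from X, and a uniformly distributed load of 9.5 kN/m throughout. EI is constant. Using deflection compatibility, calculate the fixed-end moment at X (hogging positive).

Take the reaction at Y as the redundant and release it; the primary structure is a cantilever fixed at X.
Deflection at Y on the released cantilever, summing each load's contribution:
  point load 132 at a = 4.4: Pa²(3L − a)/(6EI) = 12181/EI
  point load 129.5 at a = 8.8: Pa²(3L − a)/(6EI) = 40448/EI
  UDL 9.5: wL⁴/(8EI) = 17386/EI
  δ_0 = 70016/EI
Tip deflection under a unit load at Y: L³/(3EI) = 443.7/EI.
The prop prevents deflection at Y: R_Y = δ_0/δ_{YY} = 70016/443.7 = 157.8 kN.
Moment equilibrium about X: M_X = Σ(load moments about X) − R_Y·L = 2295 − 157.8×11 = 559.2 kN·m.

M_X = 559.2 kN·m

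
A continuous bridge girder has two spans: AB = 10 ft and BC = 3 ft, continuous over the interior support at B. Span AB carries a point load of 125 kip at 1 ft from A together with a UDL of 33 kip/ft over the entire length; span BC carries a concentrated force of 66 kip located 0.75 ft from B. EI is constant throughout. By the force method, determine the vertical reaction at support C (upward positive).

Take M_B as the redundant. Released structure: two simple spans AB and BC with a hinge at B.
Rotations at B on the released spans (each span's end-slope, ×1/EI):
  span AB: point load 125 at a = 1: Pab(L + a)/(6LEI) = 206.2/EI
  span AB: UDL 33: wL³/(24EI) = 1375/EI
  span BC: point load 66 at a = 0.75: Pab(L + b)/(6LEI) = 32.48/EI
  relative rotation θ_0 = (1581 + 32.48)/EI = 1614/EI
A unit hogging moment at B produces rotation L₁/(3EI) + L₂/(3EI) = 4.333/EI.
Slope continuity at B: θ_0 = M_B·4.333/EI, so M_B = 1614/4.333 = 372.4 kip·ft (hogging).
Span BC, ΣM about C: R_B^{BC}·3 = 148.5 + 372.4, so R_B^{BC} = 173.6 kip and R_C = 66 − 173.6 = -107.6 kip.

R_C = -107.6 kip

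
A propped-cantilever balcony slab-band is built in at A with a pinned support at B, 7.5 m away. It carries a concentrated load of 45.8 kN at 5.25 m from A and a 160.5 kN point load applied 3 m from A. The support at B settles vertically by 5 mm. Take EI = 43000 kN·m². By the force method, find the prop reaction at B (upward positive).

R_B = 57.66 kN

Take the reaction at B as the redundant and release it; the primary structure is a cantilever fixed at A.
Deflection at B on the released cantilever, summing each load's contribution:
  point load 45.8 at a = 5.25: Pa²(3L − a)/(6EI) = 3629/EI
  point load 160.5 at a = 3: Pa²(3L − a)/(6EI) = 4695/EI
  δ_0 = 8324/EI
Tip deflection under a unit load at B: L³/(3EI) = 140.6/EI.
With EI = 43000 kN·m²: δ_0 = 0.19358 m and δ_{BB} = 0.00327 m/kN.
Compatibility — the beam at B must follow the support down by 0.005 m: δ_0 − R_B·δ_{BB} = 0.005, so R_B = (0.19358 − 0.005)/0.00327 = 57.66 kN.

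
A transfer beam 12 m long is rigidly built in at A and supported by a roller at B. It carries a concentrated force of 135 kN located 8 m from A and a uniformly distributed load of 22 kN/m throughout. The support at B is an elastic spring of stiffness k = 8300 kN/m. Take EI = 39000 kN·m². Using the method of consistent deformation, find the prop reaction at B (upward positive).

R_B = 167.6 kN

Release the roller at B. Primary structure: cantilever fixed at A.
Downward deflection at the released point B due to the loads:
  point load 135 at a = 8: Pa²(3L − a)/(6EI) = 40320/EI
  UDL 22: wL⁴/(8EI) = 57024/EI
  δ_0 = 97344/EI
Flexibility coefficient — unit upward force at B: δ_{BB} = L³/(3EI) = 576/EI.
With EI = 39000 kN·m²: δ_0 = 2.496 m and δ_{BB} = 0.014769 m/kN.
Compatibility — the spring shortens by R_B/k under the reaction it provides: δ_0 − R_B·δ_{BB} = R_B/k. With 1/k = 0.00012 m/kN, R_B = δ_0 / (δ_{BB} + 1/k) = 2.496 / (0.014769 + 0.00012) = 167.6 kN.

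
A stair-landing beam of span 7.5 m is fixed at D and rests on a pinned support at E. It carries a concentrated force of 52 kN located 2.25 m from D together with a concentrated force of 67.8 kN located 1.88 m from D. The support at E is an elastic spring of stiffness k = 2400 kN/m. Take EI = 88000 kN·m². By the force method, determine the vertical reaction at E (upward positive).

R_E = 9.656 kN

Release the roller at E. Primary structure: cantilever fixed at D.
Free-end deflection of the primary structure under the applied loading (downward +):
  point load 52 at a = 2.25: Pa²(3L − a)/(6EI) = 888.5/EI
  point load 67.8 at a = 1.88: Pa²(3L − a)/(6EI) = 823.5/EI
  δ_0 = 1712/EI
Tip deflection under a unit load at E: L³/(3EI) = 140.6/EI.
With EI = 88000 kN·m²: δ_0 = 0.019455 m and δ_{EE} = 0.001598 m/kN.
Compatibility — the spring shortens by R_E/k under the reaction it provides: δ_0 − R_E·δ_{EE} = R_E/k. With 1/k = 0.000417 m/kN, R_E = δ_0 / (δ_{EE} + 1/k) = 0.019455 / (0.001598 + 0.000417) = 9.656 kN.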